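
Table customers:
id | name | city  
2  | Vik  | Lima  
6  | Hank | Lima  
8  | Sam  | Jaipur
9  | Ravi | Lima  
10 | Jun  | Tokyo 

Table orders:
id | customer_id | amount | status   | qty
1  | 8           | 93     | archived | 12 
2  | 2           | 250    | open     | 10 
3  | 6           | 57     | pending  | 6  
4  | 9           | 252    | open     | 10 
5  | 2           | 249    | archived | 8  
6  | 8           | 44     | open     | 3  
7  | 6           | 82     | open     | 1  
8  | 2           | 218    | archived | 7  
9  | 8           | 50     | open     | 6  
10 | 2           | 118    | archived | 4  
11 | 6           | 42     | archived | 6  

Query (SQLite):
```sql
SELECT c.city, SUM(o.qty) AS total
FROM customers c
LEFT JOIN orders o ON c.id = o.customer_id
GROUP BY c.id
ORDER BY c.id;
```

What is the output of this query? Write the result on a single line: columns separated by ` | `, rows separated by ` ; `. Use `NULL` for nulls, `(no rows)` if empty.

Lima | 29 ; Lima | 13 ; Jaipur | 21 ; Lima | 10 ; Tokyo | NULL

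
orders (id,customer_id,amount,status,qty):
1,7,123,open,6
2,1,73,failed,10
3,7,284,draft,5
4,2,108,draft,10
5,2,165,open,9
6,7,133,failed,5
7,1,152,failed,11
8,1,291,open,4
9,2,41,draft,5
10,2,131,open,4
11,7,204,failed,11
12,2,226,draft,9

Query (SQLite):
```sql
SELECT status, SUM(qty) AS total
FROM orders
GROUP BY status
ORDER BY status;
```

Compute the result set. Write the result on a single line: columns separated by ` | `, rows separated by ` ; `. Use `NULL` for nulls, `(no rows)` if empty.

Partition orders by status; compute SUM(qty) within each group.
  draft: ids {3, 4, 9, 12} → SUM(qty)=29
  failed: ids {2, 6, 7, 11} → SUM(qty)=37
  open: ids {1, 5, 8, 10} → SUM(qty)=23

draft | 29 ; failed | 37 ; open | 23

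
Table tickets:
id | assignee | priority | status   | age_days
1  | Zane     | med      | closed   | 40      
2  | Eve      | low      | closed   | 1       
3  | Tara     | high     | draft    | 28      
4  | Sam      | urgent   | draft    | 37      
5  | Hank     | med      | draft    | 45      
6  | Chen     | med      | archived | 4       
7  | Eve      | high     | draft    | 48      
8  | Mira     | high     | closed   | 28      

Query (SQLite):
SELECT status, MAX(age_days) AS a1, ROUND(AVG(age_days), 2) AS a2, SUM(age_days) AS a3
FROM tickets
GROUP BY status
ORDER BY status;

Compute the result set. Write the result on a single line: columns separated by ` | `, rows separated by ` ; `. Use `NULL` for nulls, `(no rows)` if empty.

archived | 4 | 4 | 4 ; closed | 40 | 23 | 69 ; draft | 48 | 39.5 | 158

Group tickets by status.
Per group compute: MAX(age_days), ROUND(AVG(age_days), 2), SUM(age_days).
  archived: ids {6} → MAX(age_days)=4, ROUND(AVG(age_days), 2)=4, SUM(age_days)=4
  closed: ids {1, 2, 8} → MAX(age_days)=40, ROUND(AVG(age_days), 2)=23, SUM(age_days)=69
  draft: ids {3, 4, 5, 7} → MAX(age_days)=48, ROUND(AVG(age_days), 2)=39.5, SUM(age_days)=158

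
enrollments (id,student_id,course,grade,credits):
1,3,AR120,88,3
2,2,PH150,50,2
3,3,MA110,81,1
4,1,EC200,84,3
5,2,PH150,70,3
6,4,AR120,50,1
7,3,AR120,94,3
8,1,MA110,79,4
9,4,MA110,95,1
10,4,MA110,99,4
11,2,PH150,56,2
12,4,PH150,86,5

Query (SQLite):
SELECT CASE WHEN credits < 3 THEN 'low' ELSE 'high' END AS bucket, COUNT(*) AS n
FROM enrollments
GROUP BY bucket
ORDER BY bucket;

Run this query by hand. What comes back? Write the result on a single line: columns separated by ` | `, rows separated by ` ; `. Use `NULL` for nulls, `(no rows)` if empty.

high | 7 ; low | 5

Bucket rows by credits < 3 → 'low' else 'high'; count each bucket.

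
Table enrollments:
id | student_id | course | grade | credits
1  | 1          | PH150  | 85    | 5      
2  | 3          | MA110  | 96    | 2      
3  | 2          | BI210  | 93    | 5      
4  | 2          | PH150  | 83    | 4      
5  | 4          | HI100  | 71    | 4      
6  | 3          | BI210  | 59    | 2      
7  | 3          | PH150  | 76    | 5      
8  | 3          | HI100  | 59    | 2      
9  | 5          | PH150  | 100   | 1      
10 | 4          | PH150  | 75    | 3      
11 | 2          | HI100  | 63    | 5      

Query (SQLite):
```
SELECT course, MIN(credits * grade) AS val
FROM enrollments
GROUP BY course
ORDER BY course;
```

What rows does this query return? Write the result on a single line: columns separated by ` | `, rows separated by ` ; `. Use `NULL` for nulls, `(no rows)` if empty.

BI210 | 118 ; HI100 | 118 ; MA110 | 192 ; PH150 | 100

For each row compute credits * grade.
Group by course; take MIN of the expression per group.
  BI210: ids {3, 6} → MIN(credits * grade)=118
  HI100: ids {5, 8, 11} → MIN(credits * grade)=118
  MA110: ids {2} → MIN(credits * grade)=192
  PH150: ids {1, 4, 7, 9, 10} → MIN(credits * grade)=100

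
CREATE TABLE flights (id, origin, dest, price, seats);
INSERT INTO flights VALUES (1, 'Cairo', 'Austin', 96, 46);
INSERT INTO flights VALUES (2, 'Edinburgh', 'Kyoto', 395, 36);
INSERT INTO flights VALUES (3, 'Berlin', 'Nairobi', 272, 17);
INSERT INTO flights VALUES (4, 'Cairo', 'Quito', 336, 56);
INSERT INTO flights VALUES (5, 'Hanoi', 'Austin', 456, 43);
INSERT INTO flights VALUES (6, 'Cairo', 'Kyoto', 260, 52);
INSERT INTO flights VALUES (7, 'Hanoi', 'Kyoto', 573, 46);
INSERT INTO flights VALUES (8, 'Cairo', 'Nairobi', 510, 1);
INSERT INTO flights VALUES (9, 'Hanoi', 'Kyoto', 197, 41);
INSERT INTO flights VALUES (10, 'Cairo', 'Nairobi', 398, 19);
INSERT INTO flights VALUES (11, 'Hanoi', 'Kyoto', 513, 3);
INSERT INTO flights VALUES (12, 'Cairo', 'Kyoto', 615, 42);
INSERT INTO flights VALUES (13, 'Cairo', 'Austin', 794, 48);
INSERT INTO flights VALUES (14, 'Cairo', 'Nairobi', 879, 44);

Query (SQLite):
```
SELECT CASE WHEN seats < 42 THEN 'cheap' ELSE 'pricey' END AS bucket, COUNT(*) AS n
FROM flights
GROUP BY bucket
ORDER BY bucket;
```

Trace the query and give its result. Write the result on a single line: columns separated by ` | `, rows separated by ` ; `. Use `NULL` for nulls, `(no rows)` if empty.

cheap | 6 ; pricey | 8

Bucket rows by seats < 42 → 'cheap' else 'pricey'; count each bucket.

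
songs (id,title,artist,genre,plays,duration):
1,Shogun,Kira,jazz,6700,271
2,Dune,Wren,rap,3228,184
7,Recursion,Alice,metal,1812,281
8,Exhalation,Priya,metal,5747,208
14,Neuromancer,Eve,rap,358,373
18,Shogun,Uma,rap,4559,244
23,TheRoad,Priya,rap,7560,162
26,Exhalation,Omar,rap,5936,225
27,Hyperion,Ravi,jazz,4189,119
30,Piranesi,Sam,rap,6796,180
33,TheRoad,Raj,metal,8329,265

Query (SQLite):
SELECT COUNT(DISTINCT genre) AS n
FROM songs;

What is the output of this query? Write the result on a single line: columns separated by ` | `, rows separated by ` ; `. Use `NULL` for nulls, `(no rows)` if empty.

3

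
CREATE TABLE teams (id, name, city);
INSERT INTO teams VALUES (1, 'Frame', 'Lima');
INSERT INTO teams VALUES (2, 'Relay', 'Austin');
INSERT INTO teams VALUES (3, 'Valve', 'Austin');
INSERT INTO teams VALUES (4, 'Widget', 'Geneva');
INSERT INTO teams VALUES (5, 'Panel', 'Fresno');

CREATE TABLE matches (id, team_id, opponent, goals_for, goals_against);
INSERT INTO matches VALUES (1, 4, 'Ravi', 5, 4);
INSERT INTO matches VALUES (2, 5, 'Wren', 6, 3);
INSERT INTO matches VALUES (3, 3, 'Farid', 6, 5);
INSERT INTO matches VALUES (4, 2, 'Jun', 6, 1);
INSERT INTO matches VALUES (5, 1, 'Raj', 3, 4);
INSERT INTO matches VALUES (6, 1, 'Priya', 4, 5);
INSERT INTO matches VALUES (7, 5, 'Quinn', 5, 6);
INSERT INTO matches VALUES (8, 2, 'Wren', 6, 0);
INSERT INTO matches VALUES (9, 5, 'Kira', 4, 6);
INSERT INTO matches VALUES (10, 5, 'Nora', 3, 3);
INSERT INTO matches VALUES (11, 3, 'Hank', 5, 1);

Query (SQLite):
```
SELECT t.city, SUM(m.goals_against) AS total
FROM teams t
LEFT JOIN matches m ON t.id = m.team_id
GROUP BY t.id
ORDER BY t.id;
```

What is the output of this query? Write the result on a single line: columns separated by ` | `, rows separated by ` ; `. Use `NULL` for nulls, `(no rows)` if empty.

Lima | 9 ; Austin | 1 ; Austin | 6 ; Geneva | 4 ; Fresno | 18

LEFT JOIN keeps every teams row; unmatched ones get NULL for matches columns.
Group by teams.id and compute SUM(m.goals_against). SUM over an all-NULL group is NULL.
  1: ids {5, 6} → SUM(m.goals_against)=9
  2: ids {4, 8} → SUM(m.goals_against)=1
  3: ids {3, 11} → SUM(m.goals_against)=6
  4: ids {1} → SUM(m.goals_against)=4
  5: ids {2, 7, 9, 10} → SUM(m.goals_against)=18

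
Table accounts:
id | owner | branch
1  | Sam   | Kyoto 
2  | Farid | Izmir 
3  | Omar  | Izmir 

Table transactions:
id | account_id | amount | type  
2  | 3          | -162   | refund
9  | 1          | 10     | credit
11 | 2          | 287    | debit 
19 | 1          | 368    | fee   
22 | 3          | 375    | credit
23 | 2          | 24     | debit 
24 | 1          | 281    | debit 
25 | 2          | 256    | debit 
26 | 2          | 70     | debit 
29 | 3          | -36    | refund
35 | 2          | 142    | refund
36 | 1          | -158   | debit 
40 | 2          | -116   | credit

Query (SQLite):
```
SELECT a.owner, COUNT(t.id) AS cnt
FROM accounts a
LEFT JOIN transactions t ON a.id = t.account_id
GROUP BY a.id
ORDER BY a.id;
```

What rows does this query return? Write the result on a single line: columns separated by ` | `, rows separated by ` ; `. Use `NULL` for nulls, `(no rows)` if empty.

LEFT JOIN keeps every accounts row; unmatched ones get NULL for transactions columns.
Group by accounts.id and compute COUNT(t.id). COUNT(col) of an all-NULL group is 0.
  1: ids {9, 19, 24, 36} → COUNT(t.id)=4
  2: ids {11, 23, 25, 26, 35, 40} → COUNT(t.id)=6
  3: ids {2, 22, 29} → COUNT(t.id)=3

Sam | 4 ; Farid | 6 ; Omar | 3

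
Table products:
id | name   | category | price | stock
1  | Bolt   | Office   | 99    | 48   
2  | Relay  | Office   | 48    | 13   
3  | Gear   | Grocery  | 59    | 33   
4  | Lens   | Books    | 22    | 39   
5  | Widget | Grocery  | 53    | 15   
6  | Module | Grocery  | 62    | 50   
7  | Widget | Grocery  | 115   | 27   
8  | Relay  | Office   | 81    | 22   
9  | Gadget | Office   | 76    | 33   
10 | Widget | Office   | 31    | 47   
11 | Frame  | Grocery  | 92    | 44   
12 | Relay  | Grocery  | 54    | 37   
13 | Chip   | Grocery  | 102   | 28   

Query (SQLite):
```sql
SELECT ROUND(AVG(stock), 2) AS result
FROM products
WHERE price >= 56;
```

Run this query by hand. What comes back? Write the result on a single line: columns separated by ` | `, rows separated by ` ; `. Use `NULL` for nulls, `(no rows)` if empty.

Rows where price >= 56 → stock values: [48, 33, 50, 27, 22, 33, 44, 28].
AVG = 285 / 8 (rounded to 2 dp).

35.63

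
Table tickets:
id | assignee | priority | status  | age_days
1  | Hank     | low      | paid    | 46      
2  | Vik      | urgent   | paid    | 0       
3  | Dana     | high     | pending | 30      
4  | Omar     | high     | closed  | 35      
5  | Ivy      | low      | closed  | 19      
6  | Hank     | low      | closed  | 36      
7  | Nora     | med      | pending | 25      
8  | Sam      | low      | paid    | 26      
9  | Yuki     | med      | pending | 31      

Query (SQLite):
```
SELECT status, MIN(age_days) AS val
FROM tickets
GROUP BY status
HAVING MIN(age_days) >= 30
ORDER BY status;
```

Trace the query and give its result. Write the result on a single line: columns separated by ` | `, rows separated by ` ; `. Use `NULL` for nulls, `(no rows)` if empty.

(no rows)

Partition tickets by status; compute MIN(age_days) within each group.
HAVING: keep groups where MIN(age_days) >= 30.
  closed: ids {4, 5, 6} → MIN(age_days)=19
  paid: ids {1, 2, 8} → MIN(age_days)=0
  pending: ids {3, 7, 9} → MIN(age_days)=25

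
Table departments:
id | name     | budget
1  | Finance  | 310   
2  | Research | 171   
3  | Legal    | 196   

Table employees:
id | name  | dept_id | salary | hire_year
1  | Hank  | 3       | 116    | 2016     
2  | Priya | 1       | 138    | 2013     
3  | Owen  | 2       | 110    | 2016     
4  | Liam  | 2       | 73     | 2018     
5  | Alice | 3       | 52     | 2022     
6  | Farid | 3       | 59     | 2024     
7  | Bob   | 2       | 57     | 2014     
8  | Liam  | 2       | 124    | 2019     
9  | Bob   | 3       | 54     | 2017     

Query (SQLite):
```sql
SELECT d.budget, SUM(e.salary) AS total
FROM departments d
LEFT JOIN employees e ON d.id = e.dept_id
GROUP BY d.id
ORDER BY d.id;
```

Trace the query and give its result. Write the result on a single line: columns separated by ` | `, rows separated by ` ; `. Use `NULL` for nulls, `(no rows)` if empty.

310 | 138 ; 171 | 364 ; 196 | 281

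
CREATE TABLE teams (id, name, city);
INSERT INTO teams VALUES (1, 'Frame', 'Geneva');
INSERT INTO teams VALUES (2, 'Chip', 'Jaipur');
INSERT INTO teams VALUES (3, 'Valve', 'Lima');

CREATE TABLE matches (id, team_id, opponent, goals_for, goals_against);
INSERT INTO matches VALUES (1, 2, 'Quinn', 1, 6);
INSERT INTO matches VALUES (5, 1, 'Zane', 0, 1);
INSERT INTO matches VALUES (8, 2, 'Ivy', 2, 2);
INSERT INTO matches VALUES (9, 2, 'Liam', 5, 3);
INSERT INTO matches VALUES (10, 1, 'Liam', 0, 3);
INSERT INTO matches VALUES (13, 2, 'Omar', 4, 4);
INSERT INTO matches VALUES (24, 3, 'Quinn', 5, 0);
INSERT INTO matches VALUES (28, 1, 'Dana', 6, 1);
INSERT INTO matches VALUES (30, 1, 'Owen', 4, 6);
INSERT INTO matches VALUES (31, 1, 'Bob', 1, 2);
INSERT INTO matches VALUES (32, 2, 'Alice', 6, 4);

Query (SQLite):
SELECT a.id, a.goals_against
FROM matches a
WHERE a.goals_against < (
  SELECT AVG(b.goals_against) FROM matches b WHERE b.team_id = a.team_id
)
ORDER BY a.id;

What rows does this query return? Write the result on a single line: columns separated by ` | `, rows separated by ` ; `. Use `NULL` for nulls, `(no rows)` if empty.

For each matches row a, compute AVG(goals_against) over rows sharing a.team_id.
Keep row a if a.goals_against < that per-group AVG.
  team_id=1: AVG(goals_against) = 2.6
  team_id=2: AVG(goals_against) = 3.8
  team_id=3: AVG(goals_against) = 0.0

5 | 1 ; 8 | 2 ; 9 | 3 ; 28 | 1 ; 31 | 2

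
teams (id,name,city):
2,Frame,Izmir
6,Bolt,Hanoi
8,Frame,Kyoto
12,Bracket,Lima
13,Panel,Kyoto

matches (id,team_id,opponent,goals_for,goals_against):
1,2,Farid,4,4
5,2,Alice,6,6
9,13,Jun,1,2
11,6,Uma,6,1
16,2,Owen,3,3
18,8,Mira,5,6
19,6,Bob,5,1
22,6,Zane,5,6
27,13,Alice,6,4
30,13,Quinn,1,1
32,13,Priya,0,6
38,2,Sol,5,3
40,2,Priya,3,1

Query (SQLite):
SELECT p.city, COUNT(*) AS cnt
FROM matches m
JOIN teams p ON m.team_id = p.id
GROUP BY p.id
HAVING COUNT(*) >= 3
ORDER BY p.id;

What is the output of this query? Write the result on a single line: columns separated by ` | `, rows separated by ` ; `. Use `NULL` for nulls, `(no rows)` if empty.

Izmir | 5 ; Hanoi | 3 ; Kyoto | 4

Join each matches row to its teams via team_id.
Group joined rows by teams.id; compute COUNT(*) per group.
HAVING: keep groups with count ≥ 3.
  2: ids {1, 5, 16, 38, 40} → COUNT(*)=5
  6: ids {11, 19, 22} → COUNT(*)=3
  8: ids {18} → COUNT(*)=1
  13: ids {9, 27, 30, 32} → COUNT(*)=4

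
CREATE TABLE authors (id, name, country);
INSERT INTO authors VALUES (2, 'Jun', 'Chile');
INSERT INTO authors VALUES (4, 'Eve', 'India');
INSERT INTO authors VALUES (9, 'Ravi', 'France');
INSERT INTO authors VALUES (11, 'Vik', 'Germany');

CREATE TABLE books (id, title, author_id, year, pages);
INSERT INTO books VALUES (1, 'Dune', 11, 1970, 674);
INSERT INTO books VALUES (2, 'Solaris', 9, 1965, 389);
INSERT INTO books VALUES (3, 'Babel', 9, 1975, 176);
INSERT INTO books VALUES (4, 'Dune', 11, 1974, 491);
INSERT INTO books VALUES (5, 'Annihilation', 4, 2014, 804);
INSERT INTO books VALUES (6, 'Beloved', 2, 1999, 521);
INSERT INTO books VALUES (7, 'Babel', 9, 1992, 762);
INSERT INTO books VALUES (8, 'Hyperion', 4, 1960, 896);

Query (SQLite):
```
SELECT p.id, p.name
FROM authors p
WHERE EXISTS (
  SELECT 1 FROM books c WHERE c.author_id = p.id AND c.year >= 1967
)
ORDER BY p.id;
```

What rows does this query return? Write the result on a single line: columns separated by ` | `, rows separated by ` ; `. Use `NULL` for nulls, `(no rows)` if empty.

For each authors row, check whether any books with matching author_id has year >= 1967.
Keep rows where that is true.

2 | Jun ; 4 | Eve ; 9 | Ravi ; 11 | Vik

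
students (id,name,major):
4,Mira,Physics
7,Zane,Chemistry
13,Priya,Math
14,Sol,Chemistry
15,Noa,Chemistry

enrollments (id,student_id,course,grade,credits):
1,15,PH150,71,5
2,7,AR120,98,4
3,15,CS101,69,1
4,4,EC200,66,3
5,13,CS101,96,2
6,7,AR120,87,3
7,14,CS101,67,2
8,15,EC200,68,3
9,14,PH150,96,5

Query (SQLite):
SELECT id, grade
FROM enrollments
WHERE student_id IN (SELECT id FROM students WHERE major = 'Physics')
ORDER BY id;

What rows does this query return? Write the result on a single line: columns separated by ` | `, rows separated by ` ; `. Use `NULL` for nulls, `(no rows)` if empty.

4 | 66

Inner query: students.id where major = 'Physics'.
Outer: keep enrollments rows whose student_id is in that set.
Inner query → {4}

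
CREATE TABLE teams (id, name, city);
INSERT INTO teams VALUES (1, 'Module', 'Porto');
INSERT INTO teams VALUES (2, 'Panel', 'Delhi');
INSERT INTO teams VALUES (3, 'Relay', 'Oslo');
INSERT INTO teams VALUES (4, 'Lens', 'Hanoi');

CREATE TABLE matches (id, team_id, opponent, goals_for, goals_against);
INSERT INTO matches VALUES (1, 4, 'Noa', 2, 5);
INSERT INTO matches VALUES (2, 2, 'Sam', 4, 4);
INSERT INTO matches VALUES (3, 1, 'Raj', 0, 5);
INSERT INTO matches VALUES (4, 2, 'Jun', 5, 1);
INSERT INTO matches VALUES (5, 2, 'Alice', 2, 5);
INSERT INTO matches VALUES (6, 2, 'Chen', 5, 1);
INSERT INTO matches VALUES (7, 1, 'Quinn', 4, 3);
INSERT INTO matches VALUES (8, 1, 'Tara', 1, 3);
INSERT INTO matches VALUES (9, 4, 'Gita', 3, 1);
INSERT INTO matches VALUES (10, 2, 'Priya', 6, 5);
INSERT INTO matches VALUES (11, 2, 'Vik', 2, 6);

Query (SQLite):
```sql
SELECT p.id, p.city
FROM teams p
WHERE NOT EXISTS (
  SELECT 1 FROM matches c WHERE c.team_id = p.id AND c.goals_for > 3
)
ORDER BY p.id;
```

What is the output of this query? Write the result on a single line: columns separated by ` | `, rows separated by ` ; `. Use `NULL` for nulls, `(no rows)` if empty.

3 | Oslo ; 4 | Hanoi

For each teams row, check whether any matches with matching team_id has goals_for > 3.
Keep rows where that is false.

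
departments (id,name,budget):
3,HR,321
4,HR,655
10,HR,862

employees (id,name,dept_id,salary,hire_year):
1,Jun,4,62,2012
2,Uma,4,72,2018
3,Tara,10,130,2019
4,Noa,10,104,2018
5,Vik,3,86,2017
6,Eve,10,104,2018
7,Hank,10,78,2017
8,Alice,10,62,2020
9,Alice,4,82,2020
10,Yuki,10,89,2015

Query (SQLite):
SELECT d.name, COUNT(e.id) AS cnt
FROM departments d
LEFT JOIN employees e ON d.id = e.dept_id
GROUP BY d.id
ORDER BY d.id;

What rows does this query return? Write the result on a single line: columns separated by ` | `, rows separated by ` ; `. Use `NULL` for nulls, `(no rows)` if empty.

LEFT JOIN keeps every departments row; unmatched ones get NULL for employees columns.
Group by departments.id and compute COUNT(e.id). COUNT(col) of an all-NULL group is 0.
  3: ids {5} → COUNT(e.id)=1
  4: ids {1, 2, 9} → COUNT(e.id)=3
  10: ids {3, 4, 6, 7, 8, 10} → COUNT(e.id)=6

HR | 1 ; HR | 3 ; HR | 6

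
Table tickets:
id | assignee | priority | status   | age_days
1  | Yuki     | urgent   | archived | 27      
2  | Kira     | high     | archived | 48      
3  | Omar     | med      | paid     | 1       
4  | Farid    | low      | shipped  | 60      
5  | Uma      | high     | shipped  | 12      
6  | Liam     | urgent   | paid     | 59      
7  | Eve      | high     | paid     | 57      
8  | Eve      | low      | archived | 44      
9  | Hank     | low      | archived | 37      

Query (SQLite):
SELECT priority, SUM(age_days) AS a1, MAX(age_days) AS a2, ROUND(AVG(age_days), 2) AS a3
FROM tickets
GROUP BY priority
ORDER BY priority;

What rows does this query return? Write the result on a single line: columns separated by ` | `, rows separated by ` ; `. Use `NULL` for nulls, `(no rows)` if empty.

high | 117 | 57 | 39 ; low | 141 | 60 | 47 ; med | 1 | 1 | 1 ; urgent | 86 | 59 | 43

Group tickets by priority.
Per group compute: SUM(age_days), MAX(age_days), ROUND(AVG(age_days), 2).
  high: ids {2, 5, 7} → SUM(age_days)=117, MAX(age_days)=57, ROUND(AVG(age_days), 2)=39
  low: ids {4, 8, 9} → SUM(age_days)=141, MAX(age_days)=60, ROUND(AVG(age_days), 2)=47
  med: ids {3} → SUM(age_days)=1, MAX(age_days)=1, ROUND(AVG(age_days), 2)=1
  urgent: ids {1, 6} → SUM(age_days)=86, MAX(age_days)=59, ROUND(AVG(age_days), 2)=43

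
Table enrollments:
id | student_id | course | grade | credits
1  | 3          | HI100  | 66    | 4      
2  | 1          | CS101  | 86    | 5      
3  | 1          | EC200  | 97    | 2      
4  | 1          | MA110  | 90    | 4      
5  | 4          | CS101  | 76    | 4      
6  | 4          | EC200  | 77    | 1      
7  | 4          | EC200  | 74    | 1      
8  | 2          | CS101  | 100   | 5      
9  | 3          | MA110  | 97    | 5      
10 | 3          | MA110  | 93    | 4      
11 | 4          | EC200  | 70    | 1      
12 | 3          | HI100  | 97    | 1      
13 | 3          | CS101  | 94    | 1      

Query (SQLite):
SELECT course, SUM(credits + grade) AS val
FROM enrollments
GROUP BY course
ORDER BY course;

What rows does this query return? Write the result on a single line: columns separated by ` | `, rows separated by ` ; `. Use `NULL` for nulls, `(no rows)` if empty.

CS101 | 371 ; EC200 | 323 ; HI100 | 168 ; MA110 | 293

For each row compute credits + grade.
Group by course; take SUM of the expression per group.
  CS101: ids {2, 5, 8, 13} → SUM(credits + grade)=371
  EC200: ids {3, 6, 7, 11} → SUM(credits + grade)=323
  HI100: ids {1, 12} → SUM(credits + grade)=168
  MA110: ids {4, 9, 10} → SUM(credits + grade)=293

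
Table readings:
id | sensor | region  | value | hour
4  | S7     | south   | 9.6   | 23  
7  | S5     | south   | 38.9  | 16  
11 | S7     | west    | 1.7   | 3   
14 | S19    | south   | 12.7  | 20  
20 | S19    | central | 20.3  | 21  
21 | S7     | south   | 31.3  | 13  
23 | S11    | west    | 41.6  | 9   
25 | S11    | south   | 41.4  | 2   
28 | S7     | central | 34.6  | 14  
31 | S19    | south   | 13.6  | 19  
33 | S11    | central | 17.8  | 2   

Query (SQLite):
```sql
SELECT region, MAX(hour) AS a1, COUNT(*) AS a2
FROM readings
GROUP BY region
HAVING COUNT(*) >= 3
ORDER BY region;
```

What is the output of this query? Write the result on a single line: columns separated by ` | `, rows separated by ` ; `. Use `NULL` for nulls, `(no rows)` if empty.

central | 21 | 3 ; south | 23 | 6

Group readings by region.
Per group compute: MAX(hour), COUNT(*).
HAVING: drop groups with fewer than 3 rows.
  central: ids {20, 28, 33} → MAX(hour)=21, COUNT(*)=3
  south: ids {4, 7, 14, 21, 25, 31} → MAX(hour)=23, COUNT(*)=6
  west: ids {11, 23} → MAX(hour)=9, COUNT(*)=2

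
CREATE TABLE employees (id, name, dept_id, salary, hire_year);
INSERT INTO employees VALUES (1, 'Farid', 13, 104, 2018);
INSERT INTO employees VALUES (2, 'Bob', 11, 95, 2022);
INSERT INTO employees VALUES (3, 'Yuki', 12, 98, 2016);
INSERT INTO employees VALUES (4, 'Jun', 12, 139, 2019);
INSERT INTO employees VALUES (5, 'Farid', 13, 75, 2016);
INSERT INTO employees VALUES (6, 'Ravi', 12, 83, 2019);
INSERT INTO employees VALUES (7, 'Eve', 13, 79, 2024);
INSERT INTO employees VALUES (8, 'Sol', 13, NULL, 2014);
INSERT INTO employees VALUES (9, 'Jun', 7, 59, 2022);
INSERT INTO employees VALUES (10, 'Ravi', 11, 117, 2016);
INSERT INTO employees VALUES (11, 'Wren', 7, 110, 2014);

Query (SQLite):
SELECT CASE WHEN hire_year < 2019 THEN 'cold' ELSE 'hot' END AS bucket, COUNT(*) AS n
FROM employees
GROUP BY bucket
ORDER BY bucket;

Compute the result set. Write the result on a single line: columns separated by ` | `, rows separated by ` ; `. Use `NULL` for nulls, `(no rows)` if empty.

cold | 6 ; hot | 5

Bucket rows by hire_year < 2019 → 'cold' else 'hot'; count each bucket.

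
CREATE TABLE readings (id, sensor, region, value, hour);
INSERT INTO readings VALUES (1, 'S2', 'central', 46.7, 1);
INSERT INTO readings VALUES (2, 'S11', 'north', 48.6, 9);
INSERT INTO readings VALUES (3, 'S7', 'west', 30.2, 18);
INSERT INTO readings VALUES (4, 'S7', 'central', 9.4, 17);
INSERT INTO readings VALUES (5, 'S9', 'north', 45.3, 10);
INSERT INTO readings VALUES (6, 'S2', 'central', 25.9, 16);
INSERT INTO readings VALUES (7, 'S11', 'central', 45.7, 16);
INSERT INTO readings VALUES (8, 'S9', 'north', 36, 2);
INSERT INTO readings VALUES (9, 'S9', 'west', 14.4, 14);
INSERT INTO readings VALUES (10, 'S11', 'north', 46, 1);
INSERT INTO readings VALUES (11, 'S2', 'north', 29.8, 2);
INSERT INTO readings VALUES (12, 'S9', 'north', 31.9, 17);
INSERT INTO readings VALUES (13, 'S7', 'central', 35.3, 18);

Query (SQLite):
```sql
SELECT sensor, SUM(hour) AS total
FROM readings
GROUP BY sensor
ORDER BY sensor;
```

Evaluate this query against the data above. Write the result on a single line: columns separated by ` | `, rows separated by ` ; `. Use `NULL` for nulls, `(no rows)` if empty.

Partition readings by sensor; compute SUM(hour) within each group.
  S11: ids {2, 7, 10} → SUM(hour)=26
  S2: ids {1, 6, 11} → SUM(hour)=19
  S7: ids {3, 4, 13} → SUM(hour)=53
  S9: ids {5, 8, 9, 12} → SUM(hour)=43

S11 | 26 ; S2 | 19 ; S7 | 53 ; S9 | 43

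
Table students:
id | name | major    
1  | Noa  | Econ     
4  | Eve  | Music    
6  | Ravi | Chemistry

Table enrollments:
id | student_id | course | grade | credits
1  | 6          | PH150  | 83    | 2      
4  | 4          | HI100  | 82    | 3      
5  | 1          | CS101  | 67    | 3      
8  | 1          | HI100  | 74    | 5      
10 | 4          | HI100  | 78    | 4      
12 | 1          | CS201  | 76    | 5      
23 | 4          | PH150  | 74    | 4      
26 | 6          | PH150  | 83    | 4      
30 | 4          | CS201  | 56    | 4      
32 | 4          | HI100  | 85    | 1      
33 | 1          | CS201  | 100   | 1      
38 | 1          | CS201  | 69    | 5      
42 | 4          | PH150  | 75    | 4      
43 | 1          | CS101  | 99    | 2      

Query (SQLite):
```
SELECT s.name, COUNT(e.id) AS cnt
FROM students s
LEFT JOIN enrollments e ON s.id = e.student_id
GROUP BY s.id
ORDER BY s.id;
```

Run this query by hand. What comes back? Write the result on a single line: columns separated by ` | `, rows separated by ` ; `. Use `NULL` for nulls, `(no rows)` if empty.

LEFT JOIN keeps every students row; unmatched ones get NULL for enrollments columns.
Group by students.id and compute COUNT(e.id). COUNT(col) of an all-NULL group is 0.
  1: ids {5, 8, 12, 33, 38, 43} → COUNT(e.id)=6
  4: ids {4, 10, 23, 30, 32, 42} → COUNT(e.id)=6
  6: ids {1, 26} → COUNT(e.id)=2

Noa | 6 ; Eve | 6 ; Ravi | 2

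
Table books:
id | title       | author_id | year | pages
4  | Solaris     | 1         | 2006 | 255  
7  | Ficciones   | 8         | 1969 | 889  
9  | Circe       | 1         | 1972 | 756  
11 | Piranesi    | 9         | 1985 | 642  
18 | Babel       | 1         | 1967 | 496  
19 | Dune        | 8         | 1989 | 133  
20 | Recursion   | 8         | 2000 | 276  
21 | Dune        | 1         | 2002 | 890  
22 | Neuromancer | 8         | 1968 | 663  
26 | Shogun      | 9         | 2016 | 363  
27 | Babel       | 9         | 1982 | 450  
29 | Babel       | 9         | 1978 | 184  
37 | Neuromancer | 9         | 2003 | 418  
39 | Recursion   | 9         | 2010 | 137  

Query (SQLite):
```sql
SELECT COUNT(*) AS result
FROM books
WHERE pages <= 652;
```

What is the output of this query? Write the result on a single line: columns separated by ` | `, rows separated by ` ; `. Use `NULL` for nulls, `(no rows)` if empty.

10

Rows where pages <= 652 → year values: [2006, 1985, 1967, 1989, 2000, 2016, 1982, 1978, 2003, 2010].
COUNT(*) counts rows → 10.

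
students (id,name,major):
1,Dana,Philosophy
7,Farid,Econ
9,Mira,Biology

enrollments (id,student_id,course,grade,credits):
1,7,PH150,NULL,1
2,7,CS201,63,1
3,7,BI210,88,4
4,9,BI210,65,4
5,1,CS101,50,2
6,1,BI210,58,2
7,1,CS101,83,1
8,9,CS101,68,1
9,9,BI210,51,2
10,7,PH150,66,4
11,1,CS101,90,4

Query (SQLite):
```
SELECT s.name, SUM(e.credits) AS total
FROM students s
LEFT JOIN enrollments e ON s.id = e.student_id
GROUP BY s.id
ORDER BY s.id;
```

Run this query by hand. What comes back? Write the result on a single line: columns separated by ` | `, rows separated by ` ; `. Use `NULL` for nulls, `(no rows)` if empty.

LEFT JOIN keeps every students row; unmatched ones get NULL for enrollments columns.
Group by students.id and compute SUM(e.credits). SUM over an all-NULL group is NULL.
  1: ids {5, 6, 7, 11} → SUM(e.credits)=9
  7: ids {1, 2, 3, 10} → SUM(e.credits)=10
  9: ids {4, 8, 9} → SUM(e.credits)=7

Dana | 9 ; Farid | 10 ; Mira | 7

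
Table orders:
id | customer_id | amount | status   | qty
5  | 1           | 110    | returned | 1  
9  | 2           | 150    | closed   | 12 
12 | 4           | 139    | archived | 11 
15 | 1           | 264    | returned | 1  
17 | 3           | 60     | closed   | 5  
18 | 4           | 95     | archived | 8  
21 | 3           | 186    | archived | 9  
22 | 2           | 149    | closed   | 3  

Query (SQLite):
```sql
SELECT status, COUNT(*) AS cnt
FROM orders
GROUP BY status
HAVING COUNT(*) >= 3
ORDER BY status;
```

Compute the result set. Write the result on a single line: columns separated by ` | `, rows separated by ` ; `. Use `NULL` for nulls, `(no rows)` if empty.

Partition orders by status; compute COUNT(*) within each group.
HAVING: keep groups with count ≥ 3.
  archived: ids {12, 18, 21} → COUNT(*)=3
  closed: ids {9, 17, 22} → COUNT(*)=3
  returned: ids {5, 15} → COUNT(*)=2

archived | 3 ; closed | 3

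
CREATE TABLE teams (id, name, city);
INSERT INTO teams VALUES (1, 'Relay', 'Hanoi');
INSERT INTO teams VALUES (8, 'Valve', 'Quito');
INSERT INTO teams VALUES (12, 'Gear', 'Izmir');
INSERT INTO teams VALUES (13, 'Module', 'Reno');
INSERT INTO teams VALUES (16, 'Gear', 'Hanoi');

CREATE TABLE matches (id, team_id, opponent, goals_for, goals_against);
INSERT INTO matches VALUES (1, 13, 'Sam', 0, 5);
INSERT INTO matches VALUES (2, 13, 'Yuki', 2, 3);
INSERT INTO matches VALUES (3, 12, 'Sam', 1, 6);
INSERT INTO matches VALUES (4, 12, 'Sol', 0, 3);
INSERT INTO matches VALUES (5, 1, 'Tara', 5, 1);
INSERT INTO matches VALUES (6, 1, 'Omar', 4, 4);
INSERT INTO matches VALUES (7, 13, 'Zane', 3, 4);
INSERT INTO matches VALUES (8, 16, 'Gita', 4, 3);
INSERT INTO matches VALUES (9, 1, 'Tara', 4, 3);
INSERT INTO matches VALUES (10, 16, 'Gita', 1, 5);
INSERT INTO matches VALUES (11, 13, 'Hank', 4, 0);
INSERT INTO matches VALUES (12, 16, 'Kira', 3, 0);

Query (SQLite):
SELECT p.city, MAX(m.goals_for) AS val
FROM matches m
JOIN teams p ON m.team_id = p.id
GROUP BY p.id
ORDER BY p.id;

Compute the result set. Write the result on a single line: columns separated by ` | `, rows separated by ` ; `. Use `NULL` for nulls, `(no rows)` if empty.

Hanoi | 5 ; Izmir | 1 ; Reno | 4 ; Hanoi | 4

Join each matches row to its teams via team_id.
Group joined rows by teams.id; compute MAX(m.goals_for) per group.
  1: ids {5, 6, 9} → MAX(m.goals_for)=5
  12: ids {3, 4} → MAX(m.goals_for)=1
  13: ids {1, 2, 7, 11} → MAX(m.goals_for)=4
  16: ids {8, 10, 12} → MAX(m.goals_for)=4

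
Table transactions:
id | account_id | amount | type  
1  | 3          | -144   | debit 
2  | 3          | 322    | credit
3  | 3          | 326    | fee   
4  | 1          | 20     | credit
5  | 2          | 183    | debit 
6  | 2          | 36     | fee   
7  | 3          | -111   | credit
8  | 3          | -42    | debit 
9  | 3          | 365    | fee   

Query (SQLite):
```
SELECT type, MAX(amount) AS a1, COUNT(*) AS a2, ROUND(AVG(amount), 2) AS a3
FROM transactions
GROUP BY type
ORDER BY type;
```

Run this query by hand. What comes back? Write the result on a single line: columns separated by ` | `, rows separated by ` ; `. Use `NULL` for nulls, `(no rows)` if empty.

Group transactions by type.
Per group compute: MAX(amount), COUNT(*), ROUND(AVG(amount), 2).
  credit: ids {2, 4, 7} → MAX(amount)=322, COUNT(*)=3, ROUND(AVG(amount), 2)=77
  debit: ids {1, 5, 8} → MAX(amount)=183, COUNT(*)=3, ROUND(AVG(amount), 2)=-1
  fee: ids {3, 6, 9} → MAX(amount)=365, COUNT(*)=3, ROUND(AVG(amount), 2)=242.33

credit | 322 | 3 | 77 ; debit | 183 | 3 | -1 ; fee | 365 | 3 | 242.33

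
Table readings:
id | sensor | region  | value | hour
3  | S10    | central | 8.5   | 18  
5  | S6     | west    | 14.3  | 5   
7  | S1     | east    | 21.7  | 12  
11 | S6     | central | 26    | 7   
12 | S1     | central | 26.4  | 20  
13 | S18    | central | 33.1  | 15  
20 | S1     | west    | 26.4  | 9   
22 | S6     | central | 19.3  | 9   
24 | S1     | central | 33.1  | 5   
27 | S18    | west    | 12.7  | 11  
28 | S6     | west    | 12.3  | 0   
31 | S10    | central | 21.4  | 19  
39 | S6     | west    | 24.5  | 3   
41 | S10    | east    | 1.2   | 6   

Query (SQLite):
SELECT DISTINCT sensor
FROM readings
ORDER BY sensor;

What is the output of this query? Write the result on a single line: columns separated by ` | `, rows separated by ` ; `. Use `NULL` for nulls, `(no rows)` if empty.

Collect distinct sensor values from readings.

S1 ; S10 ; S18 ; S6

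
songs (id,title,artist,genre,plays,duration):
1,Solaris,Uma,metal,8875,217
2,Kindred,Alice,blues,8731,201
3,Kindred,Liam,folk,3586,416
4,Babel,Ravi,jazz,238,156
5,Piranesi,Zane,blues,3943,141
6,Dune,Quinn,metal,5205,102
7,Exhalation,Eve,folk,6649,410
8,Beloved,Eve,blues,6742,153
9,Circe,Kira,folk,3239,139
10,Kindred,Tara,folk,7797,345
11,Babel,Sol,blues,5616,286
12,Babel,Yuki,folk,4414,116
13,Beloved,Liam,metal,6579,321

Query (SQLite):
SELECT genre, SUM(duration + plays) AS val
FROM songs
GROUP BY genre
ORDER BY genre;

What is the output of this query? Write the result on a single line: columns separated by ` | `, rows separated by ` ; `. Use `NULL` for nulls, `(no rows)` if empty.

blues | 25813 ; folk | 27111 ; jazz | 394 ; metal | 21299

For each row compute duration + plays.
Group by genre; take SUM of the expression per group.
  blues: ids {2, 5, 8, 11} → SUM(duration + plays)=25813
  folk: ids {3, 7, 9, 10, 12} → SUM(duration + plays)=27111
  jazz: ids {4} → SUM(duration + plays)=394
  metal: ids {1, 6, 13} → SUM(duration + plays)=21299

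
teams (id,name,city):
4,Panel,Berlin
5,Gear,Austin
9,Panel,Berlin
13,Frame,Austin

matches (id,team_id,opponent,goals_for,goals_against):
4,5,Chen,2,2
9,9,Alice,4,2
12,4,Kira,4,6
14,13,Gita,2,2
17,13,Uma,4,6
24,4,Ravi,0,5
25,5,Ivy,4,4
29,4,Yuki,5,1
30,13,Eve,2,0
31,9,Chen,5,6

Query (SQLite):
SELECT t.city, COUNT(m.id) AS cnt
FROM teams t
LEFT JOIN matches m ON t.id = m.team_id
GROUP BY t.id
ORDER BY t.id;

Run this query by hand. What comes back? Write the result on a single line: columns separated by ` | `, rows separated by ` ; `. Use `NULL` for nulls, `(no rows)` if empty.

LEFT JOIN keeps every teams row; unmatched ones get NULL for matches columns.
Group by teams.id and compute COUNT(m.id). COUNT(col) of an all-NULL group is 0.
  4: ids {12, 24, 29} → COUNT(m.id)=3
  5: ids {4, 25} → COUNT(m.id)=2
  9: ids {9, 31} → COUNT(m.id)=2
  13: ids {14, 17, 30} → COUNT(m.id)=3

Berlin | 3 ; Austin | 2 ; Berlin | 2 ; Austin | 3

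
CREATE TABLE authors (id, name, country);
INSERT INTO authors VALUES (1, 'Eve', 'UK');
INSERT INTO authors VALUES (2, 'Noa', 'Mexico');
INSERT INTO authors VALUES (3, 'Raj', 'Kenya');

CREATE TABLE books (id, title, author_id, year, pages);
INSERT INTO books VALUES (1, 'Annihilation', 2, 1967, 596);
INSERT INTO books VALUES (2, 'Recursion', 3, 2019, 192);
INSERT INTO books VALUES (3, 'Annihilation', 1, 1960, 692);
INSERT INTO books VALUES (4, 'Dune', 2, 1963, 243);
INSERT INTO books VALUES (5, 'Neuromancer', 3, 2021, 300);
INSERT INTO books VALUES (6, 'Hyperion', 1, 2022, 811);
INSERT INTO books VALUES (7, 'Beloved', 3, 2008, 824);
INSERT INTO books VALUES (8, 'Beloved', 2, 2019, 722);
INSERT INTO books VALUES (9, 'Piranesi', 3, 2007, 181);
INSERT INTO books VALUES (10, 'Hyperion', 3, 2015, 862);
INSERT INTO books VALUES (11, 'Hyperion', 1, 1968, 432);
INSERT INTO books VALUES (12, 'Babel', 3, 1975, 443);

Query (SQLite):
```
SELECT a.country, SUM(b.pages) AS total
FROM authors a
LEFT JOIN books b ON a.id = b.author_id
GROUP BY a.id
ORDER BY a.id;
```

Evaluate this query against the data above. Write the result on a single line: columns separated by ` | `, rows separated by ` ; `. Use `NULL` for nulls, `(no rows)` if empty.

UK | 1935 ; Mexico | 1561 ; Kenya | 2802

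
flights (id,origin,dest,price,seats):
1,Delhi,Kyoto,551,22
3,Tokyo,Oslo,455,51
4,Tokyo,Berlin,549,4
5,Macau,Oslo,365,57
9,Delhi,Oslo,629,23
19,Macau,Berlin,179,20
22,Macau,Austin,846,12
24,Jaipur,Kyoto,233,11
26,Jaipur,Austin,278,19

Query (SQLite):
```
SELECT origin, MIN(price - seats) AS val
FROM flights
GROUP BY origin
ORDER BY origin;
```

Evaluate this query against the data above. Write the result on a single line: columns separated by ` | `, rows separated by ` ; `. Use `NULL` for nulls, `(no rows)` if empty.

For each row compute price - seats.
Group by origin; take MIN of the expression per group.
  Delhi: ids {1, 9} → MIN(price - seats)=529
  Jaipur: ids {24, 26} → MIN(price - seats)=222
  Macau: ids {5, 19, 22} → MIN(price - seats)=159
  Tokyo: ids {3, 4} → MIN(price - seats)=404

Delhi | 529 ; Jaipur | 222 ; Macau | 159 ; Tokyo | 404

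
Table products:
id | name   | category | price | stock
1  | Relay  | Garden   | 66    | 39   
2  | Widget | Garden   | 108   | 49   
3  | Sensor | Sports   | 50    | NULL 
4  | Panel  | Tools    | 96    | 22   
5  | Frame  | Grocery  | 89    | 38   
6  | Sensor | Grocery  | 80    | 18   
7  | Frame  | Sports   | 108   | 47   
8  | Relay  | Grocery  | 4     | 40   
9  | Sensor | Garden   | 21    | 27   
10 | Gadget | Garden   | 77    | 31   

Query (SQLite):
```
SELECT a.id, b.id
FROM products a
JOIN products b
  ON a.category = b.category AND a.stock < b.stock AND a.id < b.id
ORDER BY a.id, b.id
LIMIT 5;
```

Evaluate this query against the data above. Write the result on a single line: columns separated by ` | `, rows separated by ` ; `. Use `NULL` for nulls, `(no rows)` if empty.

1 | 2 ; 5 | 8 ; 6 | 8 ; 9 | 10

Pairs (a,b) with same category, a.stock < b.stock, a.id < b.id.
category groups: Garden:{1,2,9,10} Grocery:{5,6,8} Sports:{3,7} Tools:{4}
Ordered by (a.id, b.id); first 5.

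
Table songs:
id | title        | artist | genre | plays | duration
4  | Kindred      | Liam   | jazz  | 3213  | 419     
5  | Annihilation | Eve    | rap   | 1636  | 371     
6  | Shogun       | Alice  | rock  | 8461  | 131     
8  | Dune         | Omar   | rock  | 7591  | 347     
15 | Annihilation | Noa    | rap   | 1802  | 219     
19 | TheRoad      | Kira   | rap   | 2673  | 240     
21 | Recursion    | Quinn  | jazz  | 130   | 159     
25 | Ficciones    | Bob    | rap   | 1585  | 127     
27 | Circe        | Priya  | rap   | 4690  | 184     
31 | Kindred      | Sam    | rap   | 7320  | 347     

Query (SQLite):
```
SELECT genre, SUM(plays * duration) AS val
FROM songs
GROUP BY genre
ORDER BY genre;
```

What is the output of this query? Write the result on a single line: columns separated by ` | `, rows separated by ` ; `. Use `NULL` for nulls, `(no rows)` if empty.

For each row compute plays * duration.
Group by genre; take SUM of the expression per group.
  jazz: ids {4, 21} → SUM(plays * duration)=1366917
  rap: ids {5, 15, 19, 25, 27, 31} → SUM(plays * duration)=5247409
  rock: ids {6, 8} → SUM(plays * duration)=3742468

jazz | 1366917 ; rap | 5247409 ; rock | 3742468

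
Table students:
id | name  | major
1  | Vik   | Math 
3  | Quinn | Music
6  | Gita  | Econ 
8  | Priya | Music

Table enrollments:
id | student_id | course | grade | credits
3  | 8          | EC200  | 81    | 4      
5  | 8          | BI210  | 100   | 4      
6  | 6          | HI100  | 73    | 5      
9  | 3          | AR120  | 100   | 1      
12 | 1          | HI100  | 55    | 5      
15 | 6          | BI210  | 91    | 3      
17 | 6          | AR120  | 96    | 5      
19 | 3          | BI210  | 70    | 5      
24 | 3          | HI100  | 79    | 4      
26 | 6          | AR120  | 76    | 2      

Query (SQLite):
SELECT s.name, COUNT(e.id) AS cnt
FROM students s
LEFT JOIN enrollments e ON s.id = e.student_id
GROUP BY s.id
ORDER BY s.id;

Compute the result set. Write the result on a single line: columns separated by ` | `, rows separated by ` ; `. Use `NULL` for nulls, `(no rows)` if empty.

Vik | 1 ; Quinn | 3 ; Gita | 4 ; Priya | 2

LEFT JOIN keeps every students row; unmatched ones get NULL for enrollments columns.
Group by students.id and compute COUNT(e.id). COUNT(col) of an all-NULL group is 0.
  1: ids {12} → COUNT(e.id)=1
  3: ids {9, 19, 24} → COUNT(e.id)=3
  6: ids {6, 15, 17, 26} → COUNT(e.id)=4
  8: ids {3, 5} → COUNT(e.id)=2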